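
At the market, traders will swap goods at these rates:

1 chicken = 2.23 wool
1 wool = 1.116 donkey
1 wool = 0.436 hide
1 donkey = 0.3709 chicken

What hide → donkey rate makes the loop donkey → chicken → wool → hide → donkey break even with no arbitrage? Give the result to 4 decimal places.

Known legs of the cycle: 0.3709 × 2.23 × 0.436 = 0.360618652
For no arbitrage the full-cycle product must be 1, so the missing rate is 1 / 0.360618652 ≈ 2.773012.

2.7730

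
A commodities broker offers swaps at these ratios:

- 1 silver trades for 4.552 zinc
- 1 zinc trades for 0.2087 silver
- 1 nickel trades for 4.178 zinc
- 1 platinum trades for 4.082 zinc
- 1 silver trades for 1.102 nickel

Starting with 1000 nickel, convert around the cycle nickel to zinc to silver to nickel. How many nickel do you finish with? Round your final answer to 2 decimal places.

960.89

1000 nickel × 4.178 = 4178 zinc
4178 zinc × 0.2087 = 871.9486 silver
871.9486 silver × 1.102 = 960.8873572 nickel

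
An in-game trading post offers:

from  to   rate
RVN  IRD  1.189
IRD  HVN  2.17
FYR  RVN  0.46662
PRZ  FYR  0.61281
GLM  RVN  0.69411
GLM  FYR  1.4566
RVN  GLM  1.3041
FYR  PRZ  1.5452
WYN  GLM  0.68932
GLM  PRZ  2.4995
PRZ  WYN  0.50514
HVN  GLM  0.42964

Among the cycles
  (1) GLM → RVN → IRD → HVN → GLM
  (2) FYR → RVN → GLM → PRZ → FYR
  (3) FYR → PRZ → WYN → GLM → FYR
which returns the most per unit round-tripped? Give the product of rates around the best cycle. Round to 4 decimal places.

0.9321

(1) 0.69411 × 1.189 × 2.17 × 0.42964 = 0.76944
(2) 0.46662 × 1.3041 × 2.4995 × 0.61281 = 0.93208
(3) 1.5452 × 0.50514 × 0.68932 × 1.4566 = 0.78371
Highest is cycle (2) at 0.9321 (≤1, no arbitrage).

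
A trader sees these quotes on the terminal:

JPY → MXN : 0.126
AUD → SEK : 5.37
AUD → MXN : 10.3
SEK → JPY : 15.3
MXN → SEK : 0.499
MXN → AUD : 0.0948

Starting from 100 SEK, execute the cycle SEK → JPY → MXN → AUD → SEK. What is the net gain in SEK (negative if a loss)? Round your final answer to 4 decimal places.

100 SEK × 15.3 = 1530 JPY
1530 JPY × 0.126 = 192.78 MXN
192.78 MXN × 0.0948 = 18.275544 AUD
18.275544 AUD × 5.37 = 98.13967128 SEK
Net change: 98.13967128 − 100 = -1.86032872 SEK

-1.8603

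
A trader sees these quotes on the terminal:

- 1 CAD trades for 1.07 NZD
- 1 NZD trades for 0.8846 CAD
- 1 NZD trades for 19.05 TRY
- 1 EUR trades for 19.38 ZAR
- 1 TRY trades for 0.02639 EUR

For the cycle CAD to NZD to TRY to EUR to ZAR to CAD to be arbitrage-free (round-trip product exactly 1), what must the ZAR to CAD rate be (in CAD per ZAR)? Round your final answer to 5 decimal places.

Known legs of the cycle: 1.07 × 19.05 × 0.02639 × 19.38 = 10.4249005497
For no arbitrage the full-cycle product must be 1, so the missing rate is 1 / 10.4249005497 ≈ 0.0959242.

0.09592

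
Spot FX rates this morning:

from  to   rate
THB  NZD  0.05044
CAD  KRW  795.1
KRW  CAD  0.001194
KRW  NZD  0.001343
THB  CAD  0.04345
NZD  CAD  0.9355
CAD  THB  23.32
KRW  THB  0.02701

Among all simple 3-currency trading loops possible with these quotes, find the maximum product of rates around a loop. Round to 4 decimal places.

1.1004

THB→NZD→CAD→THB: 0.05044 × 0.9355 × 23.32 = 1.10039
CAD→KRW→NZD→CAD: 795.1 × 0.001343 × 0.9355 = 0.99894
THB→CAD→KRW→THB: 0.04345 × 795.1 × 0.02701 = 0.93312
Maximum is THB→NZD→CAD→THB at 1.1004; arbitrage exists.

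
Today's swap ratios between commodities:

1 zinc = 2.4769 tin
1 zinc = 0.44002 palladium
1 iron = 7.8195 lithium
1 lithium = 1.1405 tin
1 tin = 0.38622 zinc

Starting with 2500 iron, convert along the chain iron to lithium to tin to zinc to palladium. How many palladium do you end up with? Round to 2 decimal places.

3788.97

2500 iron × 7.8195 = 19548.75 lithium
19548.75 lithium × 1.1405 = 22295.349375 tin
22295.349375 tin × 0.38622 = 8610.9098356125 zinc
8610.9098356125 zinc × 0.44002 = 3788.97254586621225 palladium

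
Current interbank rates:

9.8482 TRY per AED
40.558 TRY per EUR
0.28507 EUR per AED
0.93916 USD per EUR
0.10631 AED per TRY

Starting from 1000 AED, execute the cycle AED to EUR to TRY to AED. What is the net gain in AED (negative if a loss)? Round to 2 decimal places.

229.14

1000 AED × 0.28507 = 285.07 EUR
285.07 EUR × 40.558 = 11561.86906 TRY
11561.86906 TRY × 0.10631 = 1229.1422997686 AED
Net change: 1229.1422997686 − 1000 = 229.1422997686 AED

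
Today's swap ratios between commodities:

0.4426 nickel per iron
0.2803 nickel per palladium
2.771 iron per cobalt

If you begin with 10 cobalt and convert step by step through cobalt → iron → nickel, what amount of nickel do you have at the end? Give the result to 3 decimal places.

12.264

10 cobalt × 2.771 = 27.71 iron
27.71 iron × 0.4426 = 12.264446 nickel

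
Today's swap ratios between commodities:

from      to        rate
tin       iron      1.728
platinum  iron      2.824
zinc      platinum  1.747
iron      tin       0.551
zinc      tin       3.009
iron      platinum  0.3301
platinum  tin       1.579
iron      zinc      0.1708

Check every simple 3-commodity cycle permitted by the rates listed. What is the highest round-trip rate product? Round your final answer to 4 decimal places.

tin→iron→platinum→tin: 1.728 × 0.3301 × 1.579 = 0.90068
tin→iron→zinc→tin: 1.728 × 0.1708 × 3.009 = 0.88808
zinc→platinum→iron→zinc: 1.747 × 2.824 × 0.1708 = 0.84265
Maximum is tin→iron→platinum→tin at 0.9007; no arbitrage — every cycle loses value.

0.9007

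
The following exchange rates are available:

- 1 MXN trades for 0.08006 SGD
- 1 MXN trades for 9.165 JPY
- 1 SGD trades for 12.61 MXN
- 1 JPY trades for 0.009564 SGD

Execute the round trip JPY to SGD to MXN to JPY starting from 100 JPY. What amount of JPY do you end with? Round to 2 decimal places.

110.53

100 JPY × 0.009564 = 0.9564 SGD
0.9564 SGD × 12.61 = 12.060204 MXN
12.060204 MXN × 9.165 = 110.53176966 JPY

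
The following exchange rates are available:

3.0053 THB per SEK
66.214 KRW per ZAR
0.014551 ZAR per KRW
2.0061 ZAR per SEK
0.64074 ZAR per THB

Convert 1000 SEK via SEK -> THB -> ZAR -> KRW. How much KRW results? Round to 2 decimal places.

127502.73

1000 SEK × 3.0053 = 3005.3 THB
3005.3 THB × 0.64074 = 1925.615922 ZAR
1925.615922 ZAR × 66.214 = 127502.732659308 KRW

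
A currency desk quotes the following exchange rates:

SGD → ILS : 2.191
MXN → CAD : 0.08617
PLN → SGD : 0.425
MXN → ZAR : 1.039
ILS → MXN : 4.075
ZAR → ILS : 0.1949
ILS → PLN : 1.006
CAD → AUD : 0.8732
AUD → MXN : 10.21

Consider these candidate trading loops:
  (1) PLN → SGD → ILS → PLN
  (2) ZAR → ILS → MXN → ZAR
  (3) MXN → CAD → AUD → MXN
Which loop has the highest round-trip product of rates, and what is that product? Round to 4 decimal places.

0.9368

(1) 0.425 × 2.191 × 1.006 = 0.93676
(2) 0.1949 × 4.075 × 1.039 = 0.82519
(3) 0.08617 × 0.8732 × 10.21 = 0.76824
Highest is cycle (1) at 0.9368 (≤1, no arbitrage).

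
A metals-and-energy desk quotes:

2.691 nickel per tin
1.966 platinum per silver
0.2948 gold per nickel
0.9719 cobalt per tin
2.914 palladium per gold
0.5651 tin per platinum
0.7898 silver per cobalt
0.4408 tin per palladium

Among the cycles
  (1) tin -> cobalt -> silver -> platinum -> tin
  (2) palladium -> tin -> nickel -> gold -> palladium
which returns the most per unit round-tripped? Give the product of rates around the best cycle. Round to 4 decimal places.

1.0190

(1) 0.9719 × 0.7898 × 1.966 × 0.5651 = 0.85280
(2) 0.4408 × 2.691 × 0.2948 × 2.914 = 1.01900
Highest is cycle (2) at 1.0190 (>1, arbitrage).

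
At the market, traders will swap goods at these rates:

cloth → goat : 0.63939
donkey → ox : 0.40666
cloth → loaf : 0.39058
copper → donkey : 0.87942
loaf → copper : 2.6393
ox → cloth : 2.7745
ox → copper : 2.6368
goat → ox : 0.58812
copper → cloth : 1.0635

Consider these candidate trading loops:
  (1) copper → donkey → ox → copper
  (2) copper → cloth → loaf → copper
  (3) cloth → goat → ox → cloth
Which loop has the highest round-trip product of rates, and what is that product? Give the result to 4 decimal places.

(1) 0.87942 × 0.40666 × 2.6368 = 0.94299
(2) 1.0635 × 0.39058 × 2.6393 = 1.09632
(3) 0.63939 × 0.58812 × 2.7745 = 1.04332
Highest is cycle (2) at 1.0963 (>1, arbitrage).

1.0963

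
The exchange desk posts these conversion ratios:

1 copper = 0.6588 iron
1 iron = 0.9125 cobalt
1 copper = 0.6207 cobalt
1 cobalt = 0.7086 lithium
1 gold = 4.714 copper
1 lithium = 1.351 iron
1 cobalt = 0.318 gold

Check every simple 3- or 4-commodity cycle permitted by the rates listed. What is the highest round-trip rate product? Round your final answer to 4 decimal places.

0.9305

cobalt→gold→copper→cobalt: 0.318 × 4.714 × 0.6207 = 0.93046
cobalt→gold→copper→iron→cobalt: 0.318 × 4.714 × 0.6588 × 0.9125 = 0.90116
cobalt→lithium→iron→cobalt: 0.7086 × 1.351 × 0.9125 = 0.87355
Maximum is cobalt→gold→copper→cobalt at 0.9305; no arbitrage — every cycle loses value.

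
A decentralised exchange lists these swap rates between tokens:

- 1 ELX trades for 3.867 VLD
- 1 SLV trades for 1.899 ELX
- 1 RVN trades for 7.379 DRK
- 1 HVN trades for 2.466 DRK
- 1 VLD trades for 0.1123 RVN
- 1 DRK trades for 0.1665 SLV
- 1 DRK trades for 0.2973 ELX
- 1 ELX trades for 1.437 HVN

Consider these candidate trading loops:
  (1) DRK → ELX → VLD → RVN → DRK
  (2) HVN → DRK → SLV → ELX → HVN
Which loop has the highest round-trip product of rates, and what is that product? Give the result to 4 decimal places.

(1) 0.2973 × 3.867 × 0.1123 × 7.379 = 0.95268
(2) 2.466 × 0.1665 × 1.899 × 1.437 = 1.12044
Highest is cycle (2) at 1.1204 (>1, arbitrage).

1.1204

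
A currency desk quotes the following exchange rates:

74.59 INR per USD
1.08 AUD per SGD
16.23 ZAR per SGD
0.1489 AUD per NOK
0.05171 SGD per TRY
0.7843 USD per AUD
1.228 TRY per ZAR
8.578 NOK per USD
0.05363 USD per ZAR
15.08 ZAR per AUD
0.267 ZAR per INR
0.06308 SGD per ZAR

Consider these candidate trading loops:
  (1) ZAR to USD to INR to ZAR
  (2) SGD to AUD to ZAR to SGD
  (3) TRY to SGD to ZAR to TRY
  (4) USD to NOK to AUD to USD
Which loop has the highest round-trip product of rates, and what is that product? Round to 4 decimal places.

1.0681

(1) 0.05363 × 74.59 × 0.267 = 1.06807
(2) 1.08 × 15.08 × 0.06308 = 1.02735
(3) 0.05171 × 16.23 × 1.228 = 1.03060
(4) 8.578 × 0.1489 × 0.7843 = 1.00176
Highest is cycle (1) at 1.0681 (>1, arbitrage).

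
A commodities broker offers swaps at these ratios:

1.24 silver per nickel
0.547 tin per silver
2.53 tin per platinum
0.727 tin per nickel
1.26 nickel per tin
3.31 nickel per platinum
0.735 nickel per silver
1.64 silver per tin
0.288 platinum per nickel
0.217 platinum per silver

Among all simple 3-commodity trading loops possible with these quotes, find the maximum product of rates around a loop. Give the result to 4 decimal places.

0.9181

nickel→platinum→tin→nickel: 0.288 × 2.53 × 1.26 = 0.91809
tin→silver→platinum→tin: 1.64 × 0.217 × 2.53 = 0.90038
nickel→silver→platinum→nickel: 1.24 × 0.217 × 3.31 = 0.89065
nickel→tin→silver→nickel: 0.727 × 1.64 × 0.735 = 0.87633
nickel→silver→tin→nickel: 1.24 × 0.547 × 1.26 = 0.85463
Maximum is nickel→platinum→tin→nickel at 0.9181; no arbitrage — every cycle loses value.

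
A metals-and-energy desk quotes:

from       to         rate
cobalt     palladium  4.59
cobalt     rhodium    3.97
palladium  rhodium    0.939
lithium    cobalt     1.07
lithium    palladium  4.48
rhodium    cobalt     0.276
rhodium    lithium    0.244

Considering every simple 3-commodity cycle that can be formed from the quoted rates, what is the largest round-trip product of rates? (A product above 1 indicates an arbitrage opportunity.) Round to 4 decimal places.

palladium→rhodium→cobalt→palladium: 0.939 × 0.276 × 4.59 = 1.18956
lithium→cobalt→rhodium→lithium: 1.07 × 3.97 × 0.244 = 1.03649
palladium→rhodium→lithium→palladium: 0.939 × 0.244 × 4.48 = 1.02644
Maximum is palladium→rhodium→cobalt→palladium at 1.1896; arbitrage exists.

1.1896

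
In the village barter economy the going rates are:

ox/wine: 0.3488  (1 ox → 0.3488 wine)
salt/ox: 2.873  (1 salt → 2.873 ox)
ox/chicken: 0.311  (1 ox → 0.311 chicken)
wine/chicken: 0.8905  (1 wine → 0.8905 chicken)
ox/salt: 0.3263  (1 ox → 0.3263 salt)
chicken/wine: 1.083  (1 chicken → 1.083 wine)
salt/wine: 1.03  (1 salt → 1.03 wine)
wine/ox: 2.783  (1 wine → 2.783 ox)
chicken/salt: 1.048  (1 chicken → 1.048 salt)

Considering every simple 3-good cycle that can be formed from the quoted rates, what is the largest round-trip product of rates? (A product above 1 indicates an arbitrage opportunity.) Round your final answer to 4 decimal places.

wine→chicken→salt→wine: 0.8905 × 1.048 × 1.03 = 0.96124
wine→ox→chicken→wine: 2.783 × 0.311 × 1.083 = 0.93735
chicken→salt→ox→chicken: 1.048 × 2.873 × 0.311 = 0.93639
wine→ox→salt→wine: 2.783 × 0.3263 × 1.03 = 0.93534
Maximum is wine→chicken→salt→wine at 0.9612; no arbitrage — every cycle loses value.

0.9612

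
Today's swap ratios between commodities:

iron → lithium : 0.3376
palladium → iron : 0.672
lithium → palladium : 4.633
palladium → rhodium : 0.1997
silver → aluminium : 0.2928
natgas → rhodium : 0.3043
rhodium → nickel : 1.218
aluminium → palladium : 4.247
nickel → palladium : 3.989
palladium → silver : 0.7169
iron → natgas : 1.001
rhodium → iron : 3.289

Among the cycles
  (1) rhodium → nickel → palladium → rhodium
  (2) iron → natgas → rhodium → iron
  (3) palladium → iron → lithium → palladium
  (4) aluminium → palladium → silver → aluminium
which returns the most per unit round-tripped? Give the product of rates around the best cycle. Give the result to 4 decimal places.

1.0511

(1) 1.218 × 3.989 × 0.1997 = 0.97026
(2) 1.001 × 0.3043 × 3.289 = 1.00184
(3) 0.672 × 0.3376 × 4.633 = 1.05108
(4) 4.247 × 0.7169 × 0.2928 = 0.89148
Highest is cycle (3) at 1.0511 (>1, arbitrage).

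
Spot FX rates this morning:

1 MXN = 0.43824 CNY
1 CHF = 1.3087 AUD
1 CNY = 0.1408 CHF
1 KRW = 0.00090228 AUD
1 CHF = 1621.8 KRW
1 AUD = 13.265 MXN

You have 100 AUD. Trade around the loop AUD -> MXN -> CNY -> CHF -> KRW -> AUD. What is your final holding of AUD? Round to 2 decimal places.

119.77

100 AUD × 13.265 = 1326.5 MXN
1326.5 MXN × 0.43824 = 581.32536 CNY
581.32536 CNY × 0.1408 = 81.850610688 CHF
81.850610688 CHF × 1621.8 = 132745.3204137984 KRW
132745.3204137984 KRW × 0.00090228 = 119.773447702962020352 AUD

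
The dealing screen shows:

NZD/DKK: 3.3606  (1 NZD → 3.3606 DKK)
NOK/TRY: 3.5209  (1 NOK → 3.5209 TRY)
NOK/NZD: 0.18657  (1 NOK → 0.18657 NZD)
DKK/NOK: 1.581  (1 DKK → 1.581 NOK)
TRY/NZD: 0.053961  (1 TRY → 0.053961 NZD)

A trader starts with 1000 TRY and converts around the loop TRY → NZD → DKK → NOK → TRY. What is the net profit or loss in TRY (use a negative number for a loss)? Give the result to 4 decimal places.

9.4443

1000 TRY × 0.053961 = 53.961 NZD
53.961 NZD × 3.3606 = 181.3413366 DKK
181.3413366 DKK × 1.581 = 286.7006531646 NOK
286.7006531646 NOK × 3.5209 = 1009.44432972724014 TRY
Net change: 1009.44432972724014 − 1000 = 9.44432972724014 TRY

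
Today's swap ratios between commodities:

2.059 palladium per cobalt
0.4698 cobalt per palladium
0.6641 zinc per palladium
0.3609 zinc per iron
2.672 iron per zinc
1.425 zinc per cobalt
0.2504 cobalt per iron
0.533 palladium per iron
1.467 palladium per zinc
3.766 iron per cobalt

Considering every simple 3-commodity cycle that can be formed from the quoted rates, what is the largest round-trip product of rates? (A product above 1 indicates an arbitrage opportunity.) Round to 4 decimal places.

palladium→cobalt→zinc→palladium: 0.4698 × 1.425 × 1.467 = 0.98211
iron→cobalt→zinc→iron: 0.2504 × 1.425 × 2.672 = 0.95342
palladium→zinc→iron→palladium: 0.6641 × 2.672 × 0.533 = 0.94580
palladium→cobalt→iron→palladium: 0.4698 × 3.766 × 0.533 = 0.94302
Maximum is palladium→cobalt→zinc→palladium at 0.9821; no arbitrage — every cycle loses value.

0.9821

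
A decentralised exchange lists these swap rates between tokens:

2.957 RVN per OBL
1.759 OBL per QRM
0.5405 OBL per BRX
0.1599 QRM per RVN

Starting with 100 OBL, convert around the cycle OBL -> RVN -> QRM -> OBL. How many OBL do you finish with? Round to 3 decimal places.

100 OBL × 2.957 = 295.7 RVN
295.7 RVN × 0.1599 = 47.28243 QRM
47.28243 QRM × 1.759 = 83.16979437 OBL

83.170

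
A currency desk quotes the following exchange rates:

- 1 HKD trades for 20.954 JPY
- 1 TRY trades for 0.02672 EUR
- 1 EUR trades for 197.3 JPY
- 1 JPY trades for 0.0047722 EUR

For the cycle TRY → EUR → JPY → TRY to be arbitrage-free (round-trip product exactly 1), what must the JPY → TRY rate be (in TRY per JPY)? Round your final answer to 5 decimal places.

0.18969

Known legs of the cycle: 0.02672 × 197.3 = 5.271856
For no arbitrage the full-cycle product must be 1, so the missing rate is 1 / 5.271856 ≈ 0.1896865.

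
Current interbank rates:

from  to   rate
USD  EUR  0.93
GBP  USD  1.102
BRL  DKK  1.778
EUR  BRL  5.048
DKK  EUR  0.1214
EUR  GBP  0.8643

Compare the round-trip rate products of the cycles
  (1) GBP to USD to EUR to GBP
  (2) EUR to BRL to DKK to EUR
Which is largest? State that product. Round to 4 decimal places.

1.0896

(1) 1.102 × 0.93 × 0.8643 = 0.88579
(2) 5.048 × 1.778 × 0.1214 = 1.08961
Highest is cycle (2) at 1.0896 (>1, arbitrage).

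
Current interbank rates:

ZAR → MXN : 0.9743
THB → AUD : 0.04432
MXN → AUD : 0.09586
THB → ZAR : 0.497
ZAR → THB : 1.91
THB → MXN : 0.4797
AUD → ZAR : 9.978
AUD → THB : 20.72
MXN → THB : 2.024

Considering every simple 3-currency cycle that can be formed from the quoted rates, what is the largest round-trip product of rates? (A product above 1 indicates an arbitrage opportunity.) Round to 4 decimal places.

0.9801

MXN→THB→ZAR→MXN: 2.024 × 0.497 × 0.9743 = 0.98008
MXN→AUD→THB→MXN: 0.09586 × 20.72 × 0.4797 = 0.95279
MXN→AUD→ZAR→MXN: 0.09586 × 9.978 × 0.9743 = 0.93191
ZAR→THB→AUD→ZAR: 1.91 × 0.04432 × 9.978 = 0.84465
Maximum is MXN→THB→ZAR→MXN at 0.9801; no arbitrage — every cycle loses value.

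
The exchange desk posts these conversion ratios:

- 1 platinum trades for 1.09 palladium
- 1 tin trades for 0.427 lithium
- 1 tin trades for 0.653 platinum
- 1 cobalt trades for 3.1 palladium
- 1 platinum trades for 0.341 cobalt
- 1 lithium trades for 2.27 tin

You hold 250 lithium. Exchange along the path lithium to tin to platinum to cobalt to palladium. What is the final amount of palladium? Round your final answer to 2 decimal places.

250 lithium × 2.27 = 567.5 tin
567.5 tin × 0.653 = 370.5775 platinum
370.5775 platinum × 0.341 = 126.3669275 cobalt
126.3669275 cobalt × 3.1 = 391.73747525 palladium

391.74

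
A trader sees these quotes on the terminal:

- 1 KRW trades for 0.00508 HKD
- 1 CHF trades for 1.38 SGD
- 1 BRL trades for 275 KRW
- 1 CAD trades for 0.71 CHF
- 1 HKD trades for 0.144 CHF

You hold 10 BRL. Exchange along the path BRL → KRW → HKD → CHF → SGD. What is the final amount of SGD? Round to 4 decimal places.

10 BRL × 275 = 2750 KRW
2750 KRW × 0.00508 = 13.97 HKD
13.97 HKD × 0.144 = 2.01168 CHF
2.01168 CHF × 1.38 = 2.7761184 SGD

2.7761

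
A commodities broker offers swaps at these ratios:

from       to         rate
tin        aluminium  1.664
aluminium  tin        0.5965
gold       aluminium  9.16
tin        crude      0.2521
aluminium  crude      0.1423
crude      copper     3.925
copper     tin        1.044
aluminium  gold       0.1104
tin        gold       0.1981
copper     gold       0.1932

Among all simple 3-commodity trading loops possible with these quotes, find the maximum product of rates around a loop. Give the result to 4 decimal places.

tin→gold→aluminium→tin: 0.1981 × 9.16 × 0.5965 = 1.08241
copper→tin→crude→copper: 1.044 × 0.2521 × 3.925 = 1.03303
Maximum is tin→gold→aluminium→tin at 1.0824; arbitrage exists.

1.0824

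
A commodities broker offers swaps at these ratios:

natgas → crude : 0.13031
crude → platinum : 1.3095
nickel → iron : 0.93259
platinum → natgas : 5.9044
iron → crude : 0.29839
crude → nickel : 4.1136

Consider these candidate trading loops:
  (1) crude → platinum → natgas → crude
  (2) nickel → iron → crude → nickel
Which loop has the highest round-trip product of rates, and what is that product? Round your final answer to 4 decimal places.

(1) 1.3095 × 5.9044 × 0.13031 = 1.00753
(2) 0.93259 × 0.29839 × 4.1136 = 1.14471
Highest is cycle (2) at 1.1447 (>1, arbitrage).

1.1447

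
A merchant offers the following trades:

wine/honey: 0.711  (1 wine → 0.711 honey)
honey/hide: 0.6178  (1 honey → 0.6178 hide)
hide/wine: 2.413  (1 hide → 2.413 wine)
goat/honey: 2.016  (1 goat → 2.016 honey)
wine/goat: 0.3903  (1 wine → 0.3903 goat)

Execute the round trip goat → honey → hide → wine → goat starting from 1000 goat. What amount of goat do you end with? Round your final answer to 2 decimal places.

1172.99

1000 goat × 2.016 = 2016 honey
2016 honey × 0.6178 = 1245.4848 hide
1245.4848 hide × 2.413 = 3005.3548224 wine
3005.3548224 wine × 0.3903 = 1172.98998718272 goat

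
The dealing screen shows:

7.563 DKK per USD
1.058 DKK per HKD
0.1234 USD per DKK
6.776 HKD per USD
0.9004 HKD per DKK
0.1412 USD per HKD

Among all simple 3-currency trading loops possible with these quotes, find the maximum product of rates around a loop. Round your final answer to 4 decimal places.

USD→DKK→HKD→USD: 7.563 × 0.9004 × 0.1412 = 0.96153
USD→HKD→DKK→USD: 6.776 × 1.058 × 0.1234 = 0.88466
Maximum is USD→DKK→HKD→USD at 0.9615; no arbitrage — every cycle loses value.

0.9615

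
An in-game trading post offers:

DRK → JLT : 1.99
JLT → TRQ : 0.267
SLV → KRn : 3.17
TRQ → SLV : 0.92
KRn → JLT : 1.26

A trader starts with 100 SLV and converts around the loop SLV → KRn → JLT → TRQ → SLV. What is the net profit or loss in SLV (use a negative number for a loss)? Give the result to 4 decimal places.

100 SLV × 3.17 = 317 KRn
317 KRn × 1.26 = 399.42 JLT
399.42 JLT × 0.267 = 106.64514 TRQ
106.64514 TRQ × 0.92 = 98.1135288 SLV
Net change: 98.1135288 − 100 = -1.8864712 SLV

-1.8865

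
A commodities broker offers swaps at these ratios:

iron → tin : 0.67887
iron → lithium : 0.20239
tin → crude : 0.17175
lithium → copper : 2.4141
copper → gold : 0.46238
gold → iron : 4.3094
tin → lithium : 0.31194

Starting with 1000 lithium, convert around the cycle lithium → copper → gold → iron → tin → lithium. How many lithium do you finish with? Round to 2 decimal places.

1018.66

1000 lithium × 2.4141 = 2414.1 copper
2414.1 copper × 0.46238 = 1116.231558 gold
1116.231558 gold × 4.3094 = 4810.2882760452 iron
4810.2882760452 iron × 0.67887 = 3265.560401958804924 tin
3265.560401958804924 tin × 0.31194 = 1018.65891178702960799256 lithium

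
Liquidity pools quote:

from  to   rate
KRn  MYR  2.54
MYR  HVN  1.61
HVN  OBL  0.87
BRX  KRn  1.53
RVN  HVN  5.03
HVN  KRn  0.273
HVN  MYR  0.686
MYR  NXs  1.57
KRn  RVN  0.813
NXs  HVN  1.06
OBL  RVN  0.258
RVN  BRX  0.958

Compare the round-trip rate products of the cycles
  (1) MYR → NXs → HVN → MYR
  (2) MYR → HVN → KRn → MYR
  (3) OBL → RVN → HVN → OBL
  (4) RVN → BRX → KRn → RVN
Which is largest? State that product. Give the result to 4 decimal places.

(1) 1.57 × 1.06 × 0.686 = 1.14164
(2) 1.61 × 0.273 × 2.54 = 1.11641
(3) 0.258 × 5.03 × 0.87 = 1.12903
(4) 0.958 × 1.53 × 0.813 = 1.19165
Highest is cycle (4) at 1.1916 (>1, arbitrage).

1.1916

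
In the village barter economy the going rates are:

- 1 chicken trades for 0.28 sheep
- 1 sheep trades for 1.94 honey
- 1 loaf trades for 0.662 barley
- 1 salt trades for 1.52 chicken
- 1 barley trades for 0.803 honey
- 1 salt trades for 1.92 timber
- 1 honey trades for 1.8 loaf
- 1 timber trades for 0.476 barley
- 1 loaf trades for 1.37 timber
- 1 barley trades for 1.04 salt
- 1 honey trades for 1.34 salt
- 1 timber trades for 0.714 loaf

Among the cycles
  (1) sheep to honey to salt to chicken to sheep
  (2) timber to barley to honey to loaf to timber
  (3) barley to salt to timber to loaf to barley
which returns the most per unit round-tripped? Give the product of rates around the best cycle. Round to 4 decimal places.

1.1064

(1) 1.94 × 1.34 × 1.52 × 0.28 = 1.10639
(2) 0.476 × 0.803 × 1.8 × 1.37 = 0.94257
(3) 1.04 × 1.92 × 0.714 × 0.662 = 0.94382
Highest is cycle (1) at 1.1064 (>1, arbitrage).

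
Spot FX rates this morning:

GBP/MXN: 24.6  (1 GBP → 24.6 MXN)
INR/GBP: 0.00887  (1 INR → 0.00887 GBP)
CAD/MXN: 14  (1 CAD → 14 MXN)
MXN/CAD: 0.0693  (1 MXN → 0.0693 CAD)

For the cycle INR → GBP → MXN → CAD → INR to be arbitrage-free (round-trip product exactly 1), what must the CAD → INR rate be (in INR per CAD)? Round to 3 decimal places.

Known legs of the cycle: 0.00887 × 24.6 × 0.0693 = 0.0151213986
For no arbitrage the full-cycle product must be 1, so the missing rate is 1 / 0.0151213986 ≈ 66.13145.

66.131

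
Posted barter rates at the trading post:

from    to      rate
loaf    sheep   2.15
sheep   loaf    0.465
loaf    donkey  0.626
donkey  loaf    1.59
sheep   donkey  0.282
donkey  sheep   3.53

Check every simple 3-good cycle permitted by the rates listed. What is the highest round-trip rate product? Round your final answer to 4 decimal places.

1.0275

sheep→loaf→donkey→sheep: 0.465 × 0.626 × 3.53 = 1.02755
sheep→donkey→loaf→sheep: 0.282 × 1.59 × 2.15 = 0.96402
Maximum is sheep→loaf→donkey→sheep at 1.0275; arbitrage exists.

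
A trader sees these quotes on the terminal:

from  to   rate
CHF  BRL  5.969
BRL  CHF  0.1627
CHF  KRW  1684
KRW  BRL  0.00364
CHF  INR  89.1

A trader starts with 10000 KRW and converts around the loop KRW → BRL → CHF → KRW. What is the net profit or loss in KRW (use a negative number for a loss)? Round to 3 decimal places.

10000 KRW × 0.00364 = 36.4 BRL
36.4 BRL × 0.1627 = 5.92228 CHF
5.92228 CHF × 1684 = 9973.11952 KRW
Net change: 9973.11952 − 10000 = -26.88048 KRW

-26.880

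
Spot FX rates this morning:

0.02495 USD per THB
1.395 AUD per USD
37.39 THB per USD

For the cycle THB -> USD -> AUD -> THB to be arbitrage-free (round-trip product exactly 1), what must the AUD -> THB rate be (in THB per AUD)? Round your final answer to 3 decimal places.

Known legs of the cycle: 0.02495 × 1.395 = 0.03480525
For no arbitrage the full-cycle product must be 1, so the missing rate is 1 / 0.03480525 ≈ 28.73130.

28.731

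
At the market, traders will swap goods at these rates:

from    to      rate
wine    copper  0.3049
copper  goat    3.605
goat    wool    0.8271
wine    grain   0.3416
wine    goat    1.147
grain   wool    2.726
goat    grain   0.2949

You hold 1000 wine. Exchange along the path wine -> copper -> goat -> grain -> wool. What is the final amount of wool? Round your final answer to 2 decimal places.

1000 wine × 0.3049 = 304.9 copper
304.9 copper × 3.605 = 1099.1645 goat
1099.1645 goat × 0.2949 = 324.14361105 grain
324.14361105 grain × 2.726 = 883.6154837223 wool

883.62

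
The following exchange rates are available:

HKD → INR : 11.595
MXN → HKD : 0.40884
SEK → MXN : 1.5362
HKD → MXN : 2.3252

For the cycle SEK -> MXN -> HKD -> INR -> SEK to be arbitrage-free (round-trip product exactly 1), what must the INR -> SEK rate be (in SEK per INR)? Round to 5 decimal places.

Known legs of the cycle: 1.5362 × 0.40884 × 11.595 = 7.28235579276
For no arbitrage the full-cycle product must be 1, so the missing rate is 1 / 7.28235579276 ≈ 0.1373182.

0.13732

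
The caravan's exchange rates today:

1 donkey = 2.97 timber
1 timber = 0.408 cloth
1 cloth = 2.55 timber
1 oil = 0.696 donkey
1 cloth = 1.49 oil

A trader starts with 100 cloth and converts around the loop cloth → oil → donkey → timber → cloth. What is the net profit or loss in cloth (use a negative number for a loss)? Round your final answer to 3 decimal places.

100 cloth × 1.49 = 149 oil
149 oil × 0.696 = 103.704 donkey
103.704 donkey × 2.97 = 308.00088 timber
308.00088 timber × 0.408 = 125.66435904 cloth
Net change: 125.66435904 − 100 = 25.66435904 cloth

25.664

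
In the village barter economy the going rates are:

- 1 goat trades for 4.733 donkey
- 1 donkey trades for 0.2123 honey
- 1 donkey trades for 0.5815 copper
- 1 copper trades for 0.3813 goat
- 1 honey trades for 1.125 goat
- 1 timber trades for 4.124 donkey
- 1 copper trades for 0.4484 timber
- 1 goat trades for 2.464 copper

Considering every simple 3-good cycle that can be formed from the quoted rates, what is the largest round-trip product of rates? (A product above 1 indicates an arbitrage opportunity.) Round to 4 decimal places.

1.1304

honey→goat→donkey→honey: 1.125 × 4.733 × 0.2123 = 1.13042
timber→donkey→copper→timber: 4.124 × 0.5815 × 0.4484 = 1.07531
copper→goat→donkey→copper: 0.3813 × 4.733 × 0.5815 = 1.04943
Maximum is honey→goat→donkey→honey at 1.1304; arbitrage exists.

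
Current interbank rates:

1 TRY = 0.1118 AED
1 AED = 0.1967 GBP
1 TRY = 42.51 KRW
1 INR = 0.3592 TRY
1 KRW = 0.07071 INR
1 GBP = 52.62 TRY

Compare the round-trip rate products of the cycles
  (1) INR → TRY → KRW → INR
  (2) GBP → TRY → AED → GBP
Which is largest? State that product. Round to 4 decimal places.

1.1572

(1) 0.3592 × 42.51 × 0.07071 = 1.07971
(2) 52.62 × 0.1118 × 0.1967 = 1.15717
Highest is cycle (2) at 1.1572 (>1, arbitrage).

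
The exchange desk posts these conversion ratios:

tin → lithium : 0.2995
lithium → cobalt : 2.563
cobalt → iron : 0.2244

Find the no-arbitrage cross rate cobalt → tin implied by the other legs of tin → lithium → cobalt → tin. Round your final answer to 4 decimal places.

Known legs of the cycle: 0.2995 × 2.563 = 0.7676185
For no arbitrage the full-cycle product must be 1, so the missing rate is 1 / 0.7676185 ≈ 1.302730.

1.3027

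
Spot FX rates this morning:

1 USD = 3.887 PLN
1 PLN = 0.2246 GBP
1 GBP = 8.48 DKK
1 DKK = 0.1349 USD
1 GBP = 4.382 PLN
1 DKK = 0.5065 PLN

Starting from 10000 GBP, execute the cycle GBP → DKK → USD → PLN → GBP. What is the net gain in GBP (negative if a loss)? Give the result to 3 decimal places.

-13.068

10000 GBP × 8.48 = 84800 DKK
84800 DKK × 0.1349 = 11439.52 USD
11439.52 USD × 3.887 = 44465.41424 PLN
44465.41424 PLN × 0.2246 = 9986.932038304 GBP
Net change: 9986.932038304 − 10000 = -13.067961696 GBP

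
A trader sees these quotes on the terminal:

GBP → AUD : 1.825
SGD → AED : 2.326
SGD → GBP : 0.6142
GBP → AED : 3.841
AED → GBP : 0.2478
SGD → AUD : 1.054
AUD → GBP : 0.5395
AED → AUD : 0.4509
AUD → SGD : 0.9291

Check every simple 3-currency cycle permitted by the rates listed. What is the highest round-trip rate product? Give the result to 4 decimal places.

GBP→AUD→SGD→GBP: 1.825 × 0.9291 × 0.6142 = 1.04144
SGD→AED→AUD→SGD: 2.326 × 0.4509 × 0.9291 = 0.97443
GBP→AED→AUD→GBP: 3.841 × 0.4509 × 0.5395 = 0.93436
Maximum is GBP→AUD→SGD→GBP at 1.0414; arbitrage exists.

1.0414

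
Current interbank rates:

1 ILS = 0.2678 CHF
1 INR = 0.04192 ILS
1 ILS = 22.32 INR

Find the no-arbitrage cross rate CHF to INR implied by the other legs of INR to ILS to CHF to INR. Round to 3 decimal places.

89.078

Known legs of the cycle: 0.04192 × 0.2678 = 0.011226176
For no arbitrage the full-cycle product must be 1, so the missing rate is 1 / 0.011226176 ≈ 89.07753.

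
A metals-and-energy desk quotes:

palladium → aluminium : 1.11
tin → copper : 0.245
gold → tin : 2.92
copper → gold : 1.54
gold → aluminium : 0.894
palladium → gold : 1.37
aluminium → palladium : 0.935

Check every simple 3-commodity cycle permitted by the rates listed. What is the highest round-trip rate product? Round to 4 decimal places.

1.1452

gold→aluminium→palladium→gold: 0.894 × 0.935 × 1.37 = 1.14517
gold→tin→copper→gold: 2.92 × 0.245 × 1.54 = 1.10172
Maximum is gold→aluminium→palladium→gold at 1.1452; arbitrage exists.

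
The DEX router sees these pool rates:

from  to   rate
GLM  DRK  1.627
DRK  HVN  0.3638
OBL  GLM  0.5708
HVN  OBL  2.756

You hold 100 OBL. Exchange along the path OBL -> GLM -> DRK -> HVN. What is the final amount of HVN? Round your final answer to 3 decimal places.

100 OBL × 0.5708 = 57.08 GLM
57.08 GLM × 1.627 = 92.86916 DRK
92.86916 DRK × 0.3638 = 33.785800408 HVN

33.786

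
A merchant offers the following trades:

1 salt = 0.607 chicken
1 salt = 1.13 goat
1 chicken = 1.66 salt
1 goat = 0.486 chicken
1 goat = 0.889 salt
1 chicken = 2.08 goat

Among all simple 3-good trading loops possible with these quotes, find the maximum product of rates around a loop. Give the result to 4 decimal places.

salt→chicken→goat→salt: 0.607 × 2.08 × 0.889 = 1.12242
salt→goat→chicken→salt: 1.13 × 0.486 × 1.66 = 0.91164
Maximum is salt→chicken→goat→salt at 1.1224; arbitrage exists.

1.1224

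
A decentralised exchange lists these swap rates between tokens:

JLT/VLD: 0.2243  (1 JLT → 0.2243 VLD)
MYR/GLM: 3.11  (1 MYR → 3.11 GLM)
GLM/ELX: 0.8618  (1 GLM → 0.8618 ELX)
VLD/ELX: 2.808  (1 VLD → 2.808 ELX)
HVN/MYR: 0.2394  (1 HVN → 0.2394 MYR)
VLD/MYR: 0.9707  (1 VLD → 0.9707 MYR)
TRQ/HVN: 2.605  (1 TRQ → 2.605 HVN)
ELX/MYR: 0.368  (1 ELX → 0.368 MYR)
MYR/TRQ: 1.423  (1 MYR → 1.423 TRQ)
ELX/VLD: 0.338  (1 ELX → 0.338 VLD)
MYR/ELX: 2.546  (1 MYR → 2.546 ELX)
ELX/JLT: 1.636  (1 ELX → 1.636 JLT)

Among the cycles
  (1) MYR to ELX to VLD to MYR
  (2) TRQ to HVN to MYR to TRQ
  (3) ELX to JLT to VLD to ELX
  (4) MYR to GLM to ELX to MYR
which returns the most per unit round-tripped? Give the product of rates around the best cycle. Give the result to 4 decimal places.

(1) 2.546 × 0.338 × 0.9707 = 0.83533
(2) 2.605 × 0.2394 × 1.423 = 0.88744
(3) 1.636 × 0.2243 × 2.808 = 1.03041
(4) 3.11 × 0.8618 × 0.368 = 0.98631
Highest is cycle (3) at 1.0304 (>1, arbitrage).

1.0304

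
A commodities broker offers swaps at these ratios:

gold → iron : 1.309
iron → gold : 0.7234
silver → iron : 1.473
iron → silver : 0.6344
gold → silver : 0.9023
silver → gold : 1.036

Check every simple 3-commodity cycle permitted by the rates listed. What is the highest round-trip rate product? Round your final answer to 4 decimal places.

iron→gold→silver→iron: 0.7234 × 0.9023 × 1.473 = 0.96146
iron→silver→gold→iron: 0.6344 × 1.036 × 1.309 = 0.86033
Maximum is iron→gold→silver→iron at 0.9615; no arbitrage — every cycle loses value.

0.9615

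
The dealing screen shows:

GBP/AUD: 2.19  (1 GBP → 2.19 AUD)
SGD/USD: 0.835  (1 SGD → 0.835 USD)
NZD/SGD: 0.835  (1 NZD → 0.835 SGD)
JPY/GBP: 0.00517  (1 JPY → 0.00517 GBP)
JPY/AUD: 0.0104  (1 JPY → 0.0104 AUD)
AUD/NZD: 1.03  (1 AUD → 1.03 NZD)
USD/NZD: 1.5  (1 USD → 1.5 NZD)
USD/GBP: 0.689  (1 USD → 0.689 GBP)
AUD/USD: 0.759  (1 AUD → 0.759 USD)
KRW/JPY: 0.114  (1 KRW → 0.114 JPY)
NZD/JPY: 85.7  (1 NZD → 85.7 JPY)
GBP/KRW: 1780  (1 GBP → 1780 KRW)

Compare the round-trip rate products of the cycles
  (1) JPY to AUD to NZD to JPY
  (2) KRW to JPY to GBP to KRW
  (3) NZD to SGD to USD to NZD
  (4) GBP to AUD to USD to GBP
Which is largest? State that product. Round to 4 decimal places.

1.1453

(1) 0.0104 × 1.03 × 85.7 = 0.91802
(2) 0.114 × 0.00517 × 1780 = 1.04910
(3) 0.835 × 0.835 × 1.5 = 1.04584
(4) 2.19 × 0.759 × 0.689 = 1.14526
Highest is cycle (4) at 1.1453 (>1, arbitrage).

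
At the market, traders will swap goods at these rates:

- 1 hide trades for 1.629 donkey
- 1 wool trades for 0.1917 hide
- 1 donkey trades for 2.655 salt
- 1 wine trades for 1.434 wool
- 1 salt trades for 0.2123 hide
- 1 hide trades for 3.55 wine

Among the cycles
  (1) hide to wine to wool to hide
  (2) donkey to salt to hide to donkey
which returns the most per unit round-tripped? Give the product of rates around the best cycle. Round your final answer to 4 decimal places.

0.9759

(1) 3.55 × 1.434 × 0.1917 = 0.97589
(2) 2.655 × 0.2123 × 1.629 = 0.91820
Highest is cycle (1) at 0.9759 (≤1, no arbitrage).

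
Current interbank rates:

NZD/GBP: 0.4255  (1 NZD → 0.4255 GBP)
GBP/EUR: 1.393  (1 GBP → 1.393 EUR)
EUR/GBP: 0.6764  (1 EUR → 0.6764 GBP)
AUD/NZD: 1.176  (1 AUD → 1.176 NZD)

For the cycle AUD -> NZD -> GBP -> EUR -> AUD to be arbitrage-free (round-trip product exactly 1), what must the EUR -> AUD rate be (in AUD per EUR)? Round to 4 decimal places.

1.4346

Known legs of the cycle: 1.176 × 0.4255 × 1.393 = 0.697040484
For no arbitrage the full-cycle product must be 1, so the missing rate is 1 / 0.697040484 ≈ 1.434637.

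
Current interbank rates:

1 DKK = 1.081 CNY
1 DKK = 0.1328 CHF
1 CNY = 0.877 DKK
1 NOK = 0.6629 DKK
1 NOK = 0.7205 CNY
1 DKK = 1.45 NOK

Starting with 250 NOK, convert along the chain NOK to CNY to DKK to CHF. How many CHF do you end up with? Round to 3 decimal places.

20.978

250 NOK × 0.7205 = 180.125 CNY
180.125 CNY × 0.877 = 157.969625 DKK
157.969625 DKK × 0.1328 = 20.9783662 CHF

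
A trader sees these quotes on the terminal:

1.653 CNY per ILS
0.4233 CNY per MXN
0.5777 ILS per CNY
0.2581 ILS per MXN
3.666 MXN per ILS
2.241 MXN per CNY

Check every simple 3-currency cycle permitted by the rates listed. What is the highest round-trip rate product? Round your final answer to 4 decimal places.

0.9561

CNY→MXN→ILS→CNY: 2.241 × 0.2581 × 1.653 = 0.95610
CNY→ILS→MXN→CNY: 0.5777 × 3.666 × 0.4233 = 0.89649
Maximum is CNY→MXN→ILS→CNY at 0.9561; no arbitrage — every cycle loses value.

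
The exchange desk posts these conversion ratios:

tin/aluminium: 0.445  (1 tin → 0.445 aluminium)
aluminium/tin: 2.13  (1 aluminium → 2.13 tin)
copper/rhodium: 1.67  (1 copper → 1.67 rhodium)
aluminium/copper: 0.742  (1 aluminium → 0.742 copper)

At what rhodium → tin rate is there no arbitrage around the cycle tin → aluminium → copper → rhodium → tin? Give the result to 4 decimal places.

1.8135

Known legs of the cycle: 0.445 × 0.742 × 1.67 = 0.5514173
For no arbitrage the full-cycle product must be 1, so the missing rate is 1 / 0.5514173 ≈ 1.813509.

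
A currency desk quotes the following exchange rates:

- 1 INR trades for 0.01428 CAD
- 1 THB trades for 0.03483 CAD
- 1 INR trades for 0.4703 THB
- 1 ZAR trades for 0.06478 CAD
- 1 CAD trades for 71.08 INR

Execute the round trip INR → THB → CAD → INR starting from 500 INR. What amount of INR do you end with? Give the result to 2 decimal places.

500 INR × 0.4703 = 235.15 THB
235.15 THB × 0.03483 = 8.1902745 CAD
8.1902745 CAD × 71.08 = 582.16471146 INR

582.16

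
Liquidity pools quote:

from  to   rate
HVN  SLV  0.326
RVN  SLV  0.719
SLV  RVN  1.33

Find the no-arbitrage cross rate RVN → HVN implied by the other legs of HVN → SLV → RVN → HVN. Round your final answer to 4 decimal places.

2.3064

Known legs of the cycle: 0.326 × 1.33 = 0.43358
For no arbitrage the full-cycle product must be 1, so the missing rate is 1 / 0.43358 ≈ 2.306379.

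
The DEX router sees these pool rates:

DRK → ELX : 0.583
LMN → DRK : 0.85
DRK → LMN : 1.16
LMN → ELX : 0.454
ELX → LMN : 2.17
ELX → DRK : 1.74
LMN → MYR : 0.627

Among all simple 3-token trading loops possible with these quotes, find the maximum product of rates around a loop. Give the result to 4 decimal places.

LMN→DRK→ELX→LMN: 0.85 × 0.583 × 2.17 = 1.07534
LMN→ELX→DRK→LMN: 0.454 × 1.74 × 1.16 = 0.91635
Maximum is LMN→DRK→ELX→LMN at 1.0753; arbitrage exists.

1.0753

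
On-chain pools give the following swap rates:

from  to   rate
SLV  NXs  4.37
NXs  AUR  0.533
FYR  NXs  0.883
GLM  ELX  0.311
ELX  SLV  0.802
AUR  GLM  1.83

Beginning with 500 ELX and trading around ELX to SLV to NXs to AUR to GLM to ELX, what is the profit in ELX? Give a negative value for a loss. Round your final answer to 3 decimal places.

31.575

500 ELX × 0.802 = 401 SLV
401 SLV × 4.37 = 1752.37 NXs
1752.37 NXs × 0.533 = 934.01321 AUR
934.01321 AUR × 1.83 = 1709.2441743 GLM
1709.2441743 GLM × 0.311 = 531.5749382073 ELX
Net change: 531.5749382073 − 500 = 31.5749382073 ELX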